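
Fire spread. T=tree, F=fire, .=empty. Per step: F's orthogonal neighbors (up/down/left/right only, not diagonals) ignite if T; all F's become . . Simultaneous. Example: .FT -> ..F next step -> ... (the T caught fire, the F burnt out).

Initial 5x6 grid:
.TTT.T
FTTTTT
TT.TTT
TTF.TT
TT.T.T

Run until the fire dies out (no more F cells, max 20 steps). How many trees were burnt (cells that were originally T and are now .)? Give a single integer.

Step 1: +3 fires, +2 burnt (F count now 3)
Step 2: +5 fires, +3 burnt (F count now 5)
Step 3: +3 fires, +5 burnt (F count now 3)
Step 4: +3 fires, +3 burnt (F count now 3)
Step 5: +2 fires, +3 burnt (F count now 2)
Step 6: +3 fires, +2 burnt (F count now 3)
Step 7: +1 fires, +3 burnt (F count now 1)
Step 8: +1 fires, +1 burnt (F count now 1)
Step 9: +0 fires, +1 burnt (F count now 0)
Fire out after step 9
Initially T: 22, now '.': 29
Total burnt (originally-T cells now '.'): 21

Answer: 21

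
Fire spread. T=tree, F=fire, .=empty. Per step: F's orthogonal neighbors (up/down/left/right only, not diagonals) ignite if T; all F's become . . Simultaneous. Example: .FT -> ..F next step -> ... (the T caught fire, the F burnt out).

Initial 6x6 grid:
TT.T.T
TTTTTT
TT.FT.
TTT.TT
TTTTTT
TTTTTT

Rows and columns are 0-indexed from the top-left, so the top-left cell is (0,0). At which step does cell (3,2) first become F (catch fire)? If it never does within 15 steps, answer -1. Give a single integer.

Step 1: cell (3,2)='T' (+2 fires, +1 burnt)
Step 2: cell (3,2)='T' (+4 fires, +2 burnt)
Step 3: cell (3,2)='T' (+4 fires, +4 burnt)
Step 4: cell (3,2)='T' (+7 fires, +4 burnt)
Step 5: cell (3,2)='T' (+6 fires, +7 burnt)
Step 6: cell (3,2)='F' (+4 fires, +6 burnt)
  -> target ignites at step 6
Step 7: cell (3,2)='.' (+2 fires, +4 burnt)
Step 8: cell (3,2)='.' (+1 fires, +2 burnt)
Step 9: cell (3,2)='.' (+0 fires, +1 burnt)
  fire out at step 9

6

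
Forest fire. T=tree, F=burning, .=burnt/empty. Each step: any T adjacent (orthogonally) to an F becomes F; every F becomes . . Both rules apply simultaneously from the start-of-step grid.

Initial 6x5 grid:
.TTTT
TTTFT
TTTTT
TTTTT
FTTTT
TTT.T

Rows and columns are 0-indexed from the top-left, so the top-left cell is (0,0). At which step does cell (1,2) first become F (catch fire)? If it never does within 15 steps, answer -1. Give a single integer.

Step 1: cell (1,2)='F' (+7 fires, +2 burnt)
  -> target ignites at step 1
Step 2: cell (1,2)='.' (+10 fires, +7 burnt)
Step 3: cell (1,2)='.' (+7 fires, +10 burnt)
Step 4: cell (1,2)='.' (+1 fires, +7 burnt)
Step 5: cell (1,2)='.' (+1 fires, +1 burnt)
Step 6: cell (1,2)='.' (+0 fires, +1 burnt)
  fire out at step 6

1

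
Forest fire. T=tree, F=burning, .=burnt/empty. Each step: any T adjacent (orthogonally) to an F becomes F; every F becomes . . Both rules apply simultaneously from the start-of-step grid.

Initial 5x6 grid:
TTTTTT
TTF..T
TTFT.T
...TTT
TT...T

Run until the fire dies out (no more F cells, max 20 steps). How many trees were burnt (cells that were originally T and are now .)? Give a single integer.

Answer: 17

Derivation:
Step 1: +4 fires, +2 burnt (F count now 4)
Step 2: +5 fires, +4 burnt (F count now 5)
Step 3: +3 fires, +5 burnt (F count now 3)
Step 4: +2 fires, +3 burnt (F count now 2)
Step 5: +3 fires, +2 burnt (F count now 3)
Step 6: +0 fires, +3 burnt (F count now 0)
Fire out after step 6
Initially T: 19, now '.': 28
Total burnt (originally-T cells now '.'): 17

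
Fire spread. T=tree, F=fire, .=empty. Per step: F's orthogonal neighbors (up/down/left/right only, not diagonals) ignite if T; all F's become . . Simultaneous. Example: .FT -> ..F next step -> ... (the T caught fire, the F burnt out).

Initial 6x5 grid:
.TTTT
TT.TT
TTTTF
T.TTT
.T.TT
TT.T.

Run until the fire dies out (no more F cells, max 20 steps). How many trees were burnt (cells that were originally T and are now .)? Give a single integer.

Answer: 19

Derivation:
Step 1: +3 fires, +1 burnt (F count now 3)
Step 2: +5 fires, +3 burnt (F count now 5)
Step 3: +4 fires, +5 burnt (F count now 4)
Step 4: +4 fires, +4 burnt (F count now 4)
Step 5: +3 fires, +4 burnt (F count now 3)
Step 6: +0 fires, +3 burnt (F count now 0)
Fire out after step 6
Initially T: 22, now '.': 27
Total burnt (originally-T cells now '.'): 19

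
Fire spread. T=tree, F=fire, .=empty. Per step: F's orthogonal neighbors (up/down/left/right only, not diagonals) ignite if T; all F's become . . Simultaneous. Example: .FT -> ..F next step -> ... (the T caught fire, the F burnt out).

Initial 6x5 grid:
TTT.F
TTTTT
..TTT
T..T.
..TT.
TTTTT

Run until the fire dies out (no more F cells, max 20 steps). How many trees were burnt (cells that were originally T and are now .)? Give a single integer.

Step 1: +1 fires, +1 burnt (F count now 1)
Step 2: +2 fires, +1 burnt (F count now 2)
Step 3: +2 fires, +2 burnt (F count now 2)
Step 4: +4 fires, +2 burnt (F count now 4)
Step 5: +3 fires, +4 burnt (F count now 3)
Step 6: +3 fires, +3 burnt (F count now 3)
Step 7: +2 fires, +3 burnt (F count now 2)
Step 8: +1 fires, +2 burnt (F count now 1)
Step 9: +1 fires, +1 burnt (F count now 1)
Step 10: +0 fires, +1 burnt (F count now 0)
Fire out after step 10
Initially T: 20, now '.': 29
Total burnt (originally-T cells now '.'): 19

Answer: 19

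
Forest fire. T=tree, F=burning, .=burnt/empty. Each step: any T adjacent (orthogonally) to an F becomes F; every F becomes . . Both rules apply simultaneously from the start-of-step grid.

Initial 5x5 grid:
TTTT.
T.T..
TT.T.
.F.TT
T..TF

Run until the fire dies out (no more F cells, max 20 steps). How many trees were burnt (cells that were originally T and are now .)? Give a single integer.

Step 1: +3 fires, +2 burnt (F count now 3)
Step 2: +2 fires, +3 burnt (F count now 2)
Step 3: +2 fires, +2 burnt (F count now 2)
Step 4: +1 fires, +2 burnt (F count now 1)
Step 5: +1 fires, +1 burnt (F count now 1)
Step 6: +1 fires, +1 burnt (F count now 1)
Step 7: +2 fires, +1 burnt (F count now 2)
Step 8: +0 fires, +2 burnt (F count now 0)
Fire out after step 8
Initially T: 13, now '.': 24
Total burnt (originally-T cells now '.'): 12

Answer: 12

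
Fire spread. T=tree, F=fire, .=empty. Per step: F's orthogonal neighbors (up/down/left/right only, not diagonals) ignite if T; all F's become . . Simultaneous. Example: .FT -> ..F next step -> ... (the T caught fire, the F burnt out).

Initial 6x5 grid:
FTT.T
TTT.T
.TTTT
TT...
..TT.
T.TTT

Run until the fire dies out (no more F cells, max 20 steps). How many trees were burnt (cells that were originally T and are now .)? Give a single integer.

Step 1: +2 fires, +1 burnt (F count now 2)
Step 2: +2 fires, +2 burnt (F count now 2)
Step 3: +2 fires, +2 burnt (F count now 2)
Step 4: +2 fires, +2 burnt (F count now 2)
Step 5: +2 fires, +2 burnt (F count now 2)
Step 6: +1 fires, +2 burnt (F count now 1)
Step 7: +1 fires, +1 burnt (F count now 1)
Step 8: +1 fires, +1 burnt (F count now 1)
Step 9: +0 fires, +1 burnt (F count now 0)
Fire out after step 9
Initially T: 19, now '.': 24
Total burnt (originally-T cells now '.'): 13

Answer: 13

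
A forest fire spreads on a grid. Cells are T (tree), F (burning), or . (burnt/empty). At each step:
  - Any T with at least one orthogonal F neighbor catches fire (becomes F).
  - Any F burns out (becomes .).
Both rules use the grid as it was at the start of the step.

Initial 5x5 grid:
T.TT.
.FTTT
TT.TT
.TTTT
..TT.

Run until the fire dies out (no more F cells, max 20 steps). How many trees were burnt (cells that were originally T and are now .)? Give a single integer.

Step 1: +2 fires, +1 burnt (F count now 2)
Step 2: +4 fires, +2 burnt (F count now 4)
Step 3: +4 fires, +4 burnt (F count now 4)
Step 4: +3 fires, +4 burnt (F count now 3)
Step 5: +2 fires, +3 burnt (F count now 2)
Step 6: +0 fires, +2 burnt (F count now 0)
Fire out after step 6
Initially T: 16, now '.': 24
Total burnt (originally-T cells now '.'): 15

Answer: 15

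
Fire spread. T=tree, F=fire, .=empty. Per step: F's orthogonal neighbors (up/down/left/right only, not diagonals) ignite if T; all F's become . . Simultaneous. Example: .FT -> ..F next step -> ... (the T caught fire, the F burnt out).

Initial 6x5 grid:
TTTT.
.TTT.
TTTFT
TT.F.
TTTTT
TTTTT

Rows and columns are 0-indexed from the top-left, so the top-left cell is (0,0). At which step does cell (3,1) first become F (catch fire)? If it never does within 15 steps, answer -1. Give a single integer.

Step 1: cell (3,1)='T' (+4 fires, +2 burnt)
Step 2: cell (3,1)='T' (+6 fires, +4 burnt)
Step 3: cell (3,1)='F' (+7 fires, +6 burnt)
  -> target ignites at step 3
Step 4: cell (3,1)='.' (+4 fires, +7 burnt)
Step 5: cell (3,1)='.' (+2 fires, +4 burnt)
Step 6: cell (3,1)='.' (+0 fires, +2 burnt)
  fire out at step 6

3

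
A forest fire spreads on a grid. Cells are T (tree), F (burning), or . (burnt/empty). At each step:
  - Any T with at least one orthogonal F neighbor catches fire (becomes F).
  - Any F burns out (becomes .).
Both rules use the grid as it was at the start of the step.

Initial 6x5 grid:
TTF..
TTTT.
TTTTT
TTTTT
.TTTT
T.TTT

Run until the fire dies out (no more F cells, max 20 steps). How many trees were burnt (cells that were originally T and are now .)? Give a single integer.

Step 1: +2 fires, +1 burnt (F count now 2)
Step 2: +4 fires, +2 burnt (F count now 4)
Step 3: +4 fires, +4 burnt (F count now 4)
Step 4: +5 fires, +4 burnt (F count now 5)
Step 5: +5 fires, +5 burnt (F count now 5)
Step 6: +2 fires, +5 burnt (F count now 2)
Step 7: +1 fires, +2 burnt (F count now 1)
Step 8: +0 fires, +1 burnt (F count now 0)
Fire out after step 8
Initially T: 24, now '.': 29
Total burnt (originally-T cells now '.'): 23

Answer: 23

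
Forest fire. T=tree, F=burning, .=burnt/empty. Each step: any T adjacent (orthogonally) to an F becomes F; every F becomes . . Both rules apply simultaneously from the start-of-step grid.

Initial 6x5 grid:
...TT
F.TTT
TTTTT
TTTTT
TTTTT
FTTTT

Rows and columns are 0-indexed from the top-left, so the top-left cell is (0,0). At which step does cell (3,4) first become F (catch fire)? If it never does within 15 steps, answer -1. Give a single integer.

Step 1: cell (3,4)='T' (+3 fires, +2 burnt)
Step 2: cell (3,4)='T' (+4 fires, +3 burnt)
Step 3: cell (3,4)='T' (+4 fires, +4 burnt)
Step 4: cell (3,4)='T' (+5 fires, +4 burnt)
Step 5: cell (3,4)='T' (+4 fires, +5 burnt)
Step 6: cell (3,4)='F' (+3 fires, +4 burnt)
  -> target ignites at step 6
Step 7: cell (3,4)='.' (+1 fires, +3 burnt)
Step 8: cell (3,4)='.' (+0 fires, +1 burnt)
  fire out at step 8

6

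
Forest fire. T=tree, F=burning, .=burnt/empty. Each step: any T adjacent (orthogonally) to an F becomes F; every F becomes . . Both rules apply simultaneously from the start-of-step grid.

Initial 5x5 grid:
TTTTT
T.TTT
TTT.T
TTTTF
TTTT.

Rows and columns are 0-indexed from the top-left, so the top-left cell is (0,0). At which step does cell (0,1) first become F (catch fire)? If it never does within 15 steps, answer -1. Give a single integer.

Step 1: cell (0,1)='T' (+2 fires, +1 burnt)
Step 2: cell (0,1)='T' (+3 fires, +2 burnt)
Step 3: cell (0,1)='T' (+5 fires, +3 burnt)
Step 4: cell (0,1)='T' (+5 fires, +5 burnt)
Step 5: cell (0,1)='T' (+3 fires, +5 burnt)
Step 6: cell (0,1)='F' (+2 fires, +3 burnt)
  -> target ignites at step 6
Step 7: cell (0,1)='.' (+1 fires, +2 burnt)
Step 8: cell (0,1)='.' (+0 fires, +1 burnt)
  fire out at step 8

6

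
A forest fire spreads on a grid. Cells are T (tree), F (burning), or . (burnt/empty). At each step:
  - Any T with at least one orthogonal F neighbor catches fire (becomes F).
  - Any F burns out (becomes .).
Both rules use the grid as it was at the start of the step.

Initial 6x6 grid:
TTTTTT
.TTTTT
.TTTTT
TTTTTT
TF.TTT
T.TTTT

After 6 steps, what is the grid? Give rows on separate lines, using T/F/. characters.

Step 1: 2 trees catch fire, 1 burn out
  TTTTTT
  .TTTTT
  .TTTTT
  TFTTTT
  F..TTT
  T.TTTT
Step 2: 4 trees catch fire, 2 burn out
  TTTTTT
  .TTTTT
  .FTTTT
  F.FTTT
  ...TTT
  F.TTTT
Step 3: 3 trees catch fire, 4 burn out
  TTTTTT
  .FTTTT
  ..FTTT
  ...FTT
  ...TTT
  ..TTTT
Step 4: 5 trees catch fire, 3 burn out
  TFTTTT
  ..FTTT
  ...FTT
  ....FT
  ...FTT
  ..TTTT
Step 5: 7 trees catch fire, 5 burn out
  F.FTTT
  ...FTT
  ....FT
  .....F
  ....FT
  ..TFTT
Step 6: 6 trees catch fire, 7 burn out
  ...FTT
  ....FT
  .....F
  ......
  .....F
  ..F.FT

...FTT
....FT
.....F
......
.....F
..F.FT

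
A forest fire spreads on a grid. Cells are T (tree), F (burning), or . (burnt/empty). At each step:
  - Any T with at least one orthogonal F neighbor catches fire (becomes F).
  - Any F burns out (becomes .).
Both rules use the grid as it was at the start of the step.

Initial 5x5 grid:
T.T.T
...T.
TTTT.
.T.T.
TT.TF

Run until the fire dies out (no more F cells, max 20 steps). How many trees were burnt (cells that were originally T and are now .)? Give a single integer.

Step 1: +1 fires, +1 burnt (F count now 1)
Step 2: +1 fires, +1 burnt (F count now 1)
Step 3: +1 fires, +1 burnt (F count now 1)
Step 4: +2 fires, +1 burnt (F count now 2)
Step 5: +1 fires, +2 burnt (F count now 1)
Step 6: +2 fires, +1 burnt (F count now 2)
Step 7: +1 fires, +2 burnt (F count now 1)
Step 8: +1 fires, +1 burnt (F count now 1)
Step 9: +0 fires, +1 burnt (F count now 0)
Fire out after step 9
Initially T: 13, now '.': 22
Total burnt (originally-T cells now '.'): 10

Answer: 10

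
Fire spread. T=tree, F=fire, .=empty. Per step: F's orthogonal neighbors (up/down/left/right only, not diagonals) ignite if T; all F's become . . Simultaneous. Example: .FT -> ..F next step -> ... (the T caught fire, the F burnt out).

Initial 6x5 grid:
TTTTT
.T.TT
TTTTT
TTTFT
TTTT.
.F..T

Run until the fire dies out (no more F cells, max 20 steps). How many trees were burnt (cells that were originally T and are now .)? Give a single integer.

Step 1: +5 fires, +2 burnt (F count now 5)
Step 2: +6 fires, +5 burnt (F count now 6)
Step 3: +4 fires, +6 burnt (F count now 4)
Step 4: +4 fires, +4 burnt (F count now 4)
Step 5: +1 fires, +4 burnt (F count now 1)
Step 6: +1 fires, +1 burnt (F count now 1)
Step 7: +0 fires, +1 burnt (F count now 0)
Fire out after step 7
Initially T: 22, now '.': 29
Total burnt (originally-T cells now '.'): 21

Answer: 21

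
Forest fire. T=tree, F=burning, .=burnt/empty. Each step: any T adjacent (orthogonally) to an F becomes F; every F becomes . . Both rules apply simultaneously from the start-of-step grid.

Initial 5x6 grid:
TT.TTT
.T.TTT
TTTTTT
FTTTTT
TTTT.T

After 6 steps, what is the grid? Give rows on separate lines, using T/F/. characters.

Step 1: 3 trees catch fire, 1 burn out
  TT.TTT
  .T.TTT
  FTTTTT
  .FTTTT
  FTTT.T
Step 2: 3 trees catch fire, 3 burn out
  TT.TTT
  .T.TTT
  .FTTTT
  ..FTTT
  .FTT.T
Step 3: 4 trees catch fire, 3 burn out
  TT.TTT
  .F.TTT
  ..FTTT
  ...FTT
  ..FT.T
Step 4: 4 trees catch fire, 4 burn out
  TF.TTT
  ...TTT
  ...FTT
  ....FT
  ...F.T
Step 5: 4 trees catch fire, 4 burn out
  F..TTT
  ...FTT
  ....FT
  .....F
  .....T
Step 6: 4 trees catch fire, 4 burn out
  ...FTT
  ....FT
  .....F
  ......
  .....F

...FTT
....FT
.....F
......
.....F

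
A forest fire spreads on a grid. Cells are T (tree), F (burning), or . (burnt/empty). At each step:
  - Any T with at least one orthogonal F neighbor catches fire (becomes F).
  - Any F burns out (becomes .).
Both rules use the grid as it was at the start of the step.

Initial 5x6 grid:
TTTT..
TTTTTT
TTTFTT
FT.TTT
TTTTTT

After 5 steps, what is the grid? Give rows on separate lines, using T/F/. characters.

Step 1: 7 trees catch fire, 2 burn out
  TTTT..
  TTTFTT
  FTF.FT
  .F.FTT
  FTTTTT
Step 2: 9 trees catch fire, 7 burn out
  TTTF..
  FTF.FT
  .F...F
  ....FT
  .FTFTT
Step 3: 7 trees catch fire, 9 burn out
  FTF...
  .F...F
  ......
  .....F
  ..F.FT
Step 4: 2 trees catch fire, 7 burn out
  .F....
  ......
  ......
  ......
  .....F
Step 5: 0 trees catch fire, 2 burn out
  ......
  ......
  ......
  ......
  ......

......
......
......
......
......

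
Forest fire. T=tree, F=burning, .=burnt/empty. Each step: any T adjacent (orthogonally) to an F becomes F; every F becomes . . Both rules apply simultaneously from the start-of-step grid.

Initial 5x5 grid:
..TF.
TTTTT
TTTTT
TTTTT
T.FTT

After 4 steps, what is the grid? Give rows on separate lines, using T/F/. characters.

Step 1: 4 trees catch fire, 2 burn out
  ..F..
  TTTFT
  TTTTT
  TTFTT
  T..FT
Step 2: 7 trees catch fire, 4 burn out
  .....
  TTF.F
  TTFFT
  TF.FT
  T...F
Step 3: 5 trees catch fire, 7 burn out
  .....
  TF...
  TF..F
  F...F
  T....
Step 4: 3 trees catch fire, 5 burn out
  .....
  F....
  F....
  .....
  F....

.....
F....
F....
.....
F....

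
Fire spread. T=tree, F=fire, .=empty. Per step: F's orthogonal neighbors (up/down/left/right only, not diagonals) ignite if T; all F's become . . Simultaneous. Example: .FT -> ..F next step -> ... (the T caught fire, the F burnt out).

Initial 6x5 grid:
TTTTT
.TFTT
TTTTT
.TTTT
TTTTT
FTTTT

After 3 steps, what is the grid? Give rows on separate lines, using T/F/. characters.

Step 1: 6 trees catch fire, 2 burn out
  TTFTT
  .F.FT
  TTFTT
  .TTTT
  FTTTT
  .FTTT
Step 2: 8 trees catch fire, 6 burn out
  TF.FT
  ....F
  TF.FT
  .TFTT
  .FTTT
  ..FTT
Step 3: 8 trees catch fire, 8 burn out
  F...F
  .....
  F...F
  .F.FT
  ..FTT
  ...FT

F...F
.....
F...F
.F.FT
..FTT
...FT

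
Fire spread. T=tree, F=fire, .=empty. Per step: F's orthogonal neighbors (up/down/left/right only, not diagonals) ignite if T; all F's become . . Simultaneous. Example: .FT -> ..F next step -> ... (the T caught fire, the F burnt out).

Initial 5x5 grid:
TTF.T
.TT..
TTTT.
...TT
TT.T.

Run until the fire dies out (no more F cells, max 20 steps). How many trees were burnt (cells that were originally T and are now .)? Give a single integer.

Answer: 11

Derivation:
Step 1: +2 fires, +1 burnt (F count now 2)
Step 2: +3 fires, +2 burnt (F count now 3)
Step 3: +2 fires, +3 burnt (F count now 2)
Step 4: +2 fires, +2 burnt (F count now 2)
Step 5: +2 fires, +2 burnt (F count now 2)
Step 6: +0 fires, +2 burnt (F count now 0)
Fire out after step 6
Initially T: 14, now '.': 22
Total burnt (originally-T cells now '.'): 11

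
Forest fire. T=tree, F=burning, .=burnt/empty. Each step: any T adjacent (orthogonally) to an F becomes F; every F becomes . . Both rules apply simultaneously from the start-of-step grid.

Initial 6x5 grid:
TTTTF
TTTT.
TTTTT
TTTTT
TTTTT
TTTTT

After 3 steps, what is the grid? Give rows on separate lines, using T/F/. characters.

Step 1: 1 trees catch fire, 1 burn out
  TTTF.
  TTTT.
  TTTTT
  TTTTT
  TTTTT
  TTTTT
Step 2: 2 trees catch fire, 1 burn out
  TTF..
  TTTF.
  TTTTT
  TTTTT
  TTTTT
  TTTTT
Step 3: 3 trees catch fire, 2 burn out
  TF...
  TTF..
  TTTFT
  TTTTT
  TTTTT
  TTTTT

TF...
TTF..
TTTFT
TTTTT
TTTTT
TTTTT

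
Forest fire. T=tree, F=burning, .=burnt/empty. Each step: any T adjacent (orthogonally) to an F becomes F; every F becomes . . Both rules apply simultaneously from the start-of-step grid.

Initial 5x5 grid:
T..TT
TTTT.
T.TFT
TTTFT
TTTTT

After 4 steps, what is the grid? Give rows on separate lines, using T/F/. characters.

Step 1: 6 trees catch fire, 2 burn out
  T..TT
  TTTF.
  T.F.F
  TTF.F
  TTTFT
Step 2: 5 trees catch fire, 6 burn out
  T..FT
  TTF..
  T....
  TF...
  TTF.F
Step 3: 4 trees catch fire, 5 burn out
  T...F
  TF...
  T....
  F....
  TF...
Step 4: 3 trees catch fire, 4 burn out
  T....
  F....
  F....
  .....
  F....

T....
F....
F....
.....
F....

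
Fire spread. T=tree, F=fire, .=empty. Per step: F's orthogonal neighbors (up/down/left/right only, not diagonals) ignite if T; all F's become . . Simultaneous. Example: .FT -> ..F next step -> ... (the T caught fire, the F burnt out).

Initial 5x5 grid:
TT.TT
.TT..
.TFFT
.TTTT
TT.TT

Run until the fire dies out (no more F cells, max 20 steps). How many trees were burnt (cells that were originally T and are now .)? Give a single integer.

Answer: 14

Derivation:
Step 1: +5 fires, +2 burnt (F count now 5)
Step 2: +4 fires, +5 burnt (F count now 4)
Step 3: +3 fires, +4 burnt (F count now 3)
Step 4: +2 fires, +3 burnt (F count now 2)
Step 5: +0 fires, +2 burnt (F count now 0)
Fire out after step 5
Initially T: 16, now '.': 23
Total burnt (originally-T cells now '.'): 14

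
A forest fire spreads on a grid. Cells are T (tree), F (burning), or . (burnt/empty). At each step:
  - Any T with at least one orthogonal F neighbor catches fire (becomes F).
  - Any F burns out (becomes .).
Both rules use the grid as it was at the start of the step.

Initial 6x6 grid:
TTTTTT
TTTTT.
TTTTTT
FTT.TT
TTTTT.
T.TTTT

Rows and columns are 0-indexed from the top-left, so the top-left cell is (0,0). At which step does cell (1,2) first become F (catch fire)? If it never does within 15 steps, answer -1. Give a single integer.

Step 1: cell (1,2)='T' (+3 fires, +1 burnt)
Step 2: cell (1,2)='T' (+5 fires, +3 burnt)
Step 3: cell (1,2)='T' (+4 fires, +5 burnt)
Step 4: cell (1,2)='F' (+5 fires, +4 burnt)
  -> target ignites at step 4
Step 5: cell (1,2)='.' (+5 fires, +5 burnt)
Step 6: cell (1,2)='.' (+5 fires, +5 burnt)
Step 7: cell (1,2)='.' (+3 fires, +5 burnt)
Step 8: cell (1,2)='.' (+1 fires, +3 burnt)
Step 9: cell (1,2)='.' (+0 fires, +1 burnt)
  fire out at step 9

4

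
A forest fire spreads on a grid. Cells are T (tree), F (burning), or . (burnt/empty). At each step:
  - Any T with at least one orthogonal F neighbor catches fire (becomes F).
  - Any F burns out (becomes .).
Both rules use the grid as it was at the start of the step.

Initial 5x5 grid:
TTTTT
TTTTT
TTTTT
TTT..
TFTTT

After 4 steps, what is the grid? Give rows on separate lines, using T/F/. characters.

Step 1: 3 trees catch fire, 1 burn out
  TTTTT
  TTTTT
  TTTTT
  TFT..
  F.FTT
Step 2: 4 trees catch fire, 3 burn out
  TTTTT
  TTTTT
  TFTTT
  F.F..
  ...FT
Step 3: 4 trees catch fire, 4 burn out
  TTTTT
  TFTTT
  F.FTT
  .....
  ....F
Step 4: 4 trees catch fire, 4 burn out
  TFTTT
  F.FTT
  ...FT
  .....
  .....

TFTTT
F.FTT
...FT
.....
.....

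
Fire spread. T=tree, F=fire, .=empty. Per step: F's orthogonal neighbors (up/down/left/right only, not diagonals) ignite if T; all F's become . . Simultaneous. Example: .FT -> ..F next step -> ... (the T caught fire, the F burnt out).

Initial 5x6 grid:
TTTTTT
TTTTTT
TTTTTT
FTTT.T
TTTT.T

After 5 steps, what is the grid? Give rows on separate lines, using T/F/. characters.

Step 1: 3 trees catch fire, 1 burn out
  TTTTTT
  TTTTTT
  FTTTTT
  .FTT.T
  FTTT.T
Step 2: 4 trees catch fire, 3 burn out
  TTTTTT
  FTTTTT
  .FTTTT
  ..FT.T
  .FTT.T
Step 3: 5 trees catch fire, 4 burn out
  FTTTTT
  .FTTTT
  ..FTTT
  ...F.T
  ..FT.T
Step 4: 4 trees catch fire, 5 burn out
  .FTTTT
  ..FTTT
  ...FTT
  .....T
  ...F.T
Step 5: 3 trees catch fire, 4 burn out
  ..FTTT
  ...FTT
  ....FT
  .....T
  .....T

..FTTT
...FTT
....FT
.....T
.....T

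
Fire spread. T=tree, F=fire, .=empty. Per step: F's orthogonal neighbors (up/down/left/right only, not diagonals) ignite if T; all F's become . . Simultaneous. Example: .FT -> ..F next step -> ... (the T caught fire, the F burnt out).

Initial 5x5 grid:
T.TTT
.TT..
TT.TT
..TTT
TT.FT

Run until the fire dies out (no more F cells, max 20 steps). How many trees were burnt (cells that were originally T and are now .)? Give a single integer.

Step 1: +2 fires, +1 burnt (F count now 2)
Step 2: +3 fires, +2 burnt (F count now 3)
Step 3: +1 fires, +3 burnt (F count now 1)
Step 4: +0 fires, +1 burnt (F count now 0)
Fire out after step 4
Initially T: 16, now '.': 15
Total burnt (originally-T cells now '.'): 6

Answer: 6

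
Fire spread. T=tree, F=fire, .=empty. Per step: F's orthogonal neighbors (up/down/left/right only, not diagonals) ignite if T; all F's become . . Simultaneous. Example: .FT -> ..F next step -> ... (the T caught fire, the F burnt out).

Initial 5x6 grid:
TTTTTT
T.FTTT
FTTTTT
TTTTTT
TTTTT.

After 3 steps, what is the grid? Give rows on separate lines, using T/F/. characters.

Step 1: 6 trees catch fire, 2 burn out
  TTFTTT
  F..FTT
  .FFTTT
  FTTTTT
  TTTTT.
Step 2: 8 trees catch fire, 6 burn out
  FF.FTT
  ....FT
  ...FTT
  .FFTTT
  FTTTT.
Step 3: 6 trees catch fire, 8 burn out
  ....FT
  .....F
  ....FT
  ...FTT
  .FFTT.

....FT
.....F
....FT
...FTT
.FFTT.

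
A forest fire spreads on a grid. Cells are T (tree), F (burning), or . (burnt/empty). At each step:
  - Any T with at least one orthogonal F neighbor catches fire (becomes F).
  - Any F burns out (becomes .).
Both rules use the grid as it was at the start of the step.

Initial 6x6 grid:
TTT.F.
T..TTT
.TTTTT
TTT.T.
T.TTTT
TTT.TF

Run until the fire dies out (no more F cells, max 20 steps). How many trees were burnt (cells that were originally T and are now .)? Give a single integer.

Answer: 21

Derivation:
Step 1: +3 fires, +2 burnt (F count now 3)
Step 2: +4 fires, +3 burnt (F count now 4)
Step 3: +4 fires, +4 burnt (F count now 4)
Step 4: +2 fires, +4 burnt (F count now 2)
Step 5: +3 fires, +2 burnt (F count now 3)
Step 6: +2 fires, +3 burnt (F count now 2)
Step 7: +2 fires, +2 burnt (F count now 2)
Step 8: +1 fires, +2 burnt (F count now 1)
Step 9: +0 fires, +1 burnt (F count now 0)
Fire out after step 9
Initially T: 25, now '.': 32
Total burnt (originally-T cells now '.'): 21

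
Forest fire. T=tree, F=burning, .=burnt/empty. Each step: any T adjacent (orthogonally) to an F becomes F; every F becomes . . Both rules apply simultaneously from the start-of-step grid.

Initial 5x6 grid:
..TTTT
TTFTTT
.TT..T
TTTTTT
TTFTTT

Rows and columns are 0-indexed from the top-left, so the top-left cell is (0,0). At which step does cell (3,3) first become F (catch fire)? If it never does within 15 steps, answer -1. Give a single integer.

Step 1: cell (3,3)='T' (+7 fires, +2 burnt)
Step 2: cell (3,3)='F' (+8 fires, +7 burnt)
  -> target ignites at step 2
Step 3: cell (3,3)='.' (+5 fires, +8 burnt)
Step 4: cell (3,3)='.' (+3 fires, +5 burnt)
Step 5: cell (3,3)='.' (+0 fires, +3 burnt)
  fire out at step 5

2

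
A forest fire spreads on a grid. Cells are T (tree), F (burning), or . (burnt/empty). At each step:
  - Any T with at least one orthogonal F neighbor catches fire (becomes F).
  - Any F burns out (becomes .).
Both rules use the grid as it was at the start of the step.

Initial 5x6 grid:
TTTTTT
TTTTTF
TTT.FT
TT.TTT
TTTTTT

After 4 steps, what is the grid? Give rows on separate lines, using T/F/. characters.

Step 1: 4 trees catch fire, 2 burn out
  TTTTTF
  TTTTF.
  TTT..F
  TT.TFT
  TTTTTT
Step 2: 5 trees catch fire, 4 burn out
  TTTTF.
  TTTF..
  TTT...
  TT.F.F
  TTTTFT
Step 3: 4 trees catch fire, 5 burn out
  TTTF..
  TTF...
  TTT...
  TT....
  TTTF.F
Step 4: 4 trees catch fire, 4 burn out
  TTF...
  TF....
  TTF...
  TT....
  TTF...

TTF...
TF....
TTF...
TT....
TTF...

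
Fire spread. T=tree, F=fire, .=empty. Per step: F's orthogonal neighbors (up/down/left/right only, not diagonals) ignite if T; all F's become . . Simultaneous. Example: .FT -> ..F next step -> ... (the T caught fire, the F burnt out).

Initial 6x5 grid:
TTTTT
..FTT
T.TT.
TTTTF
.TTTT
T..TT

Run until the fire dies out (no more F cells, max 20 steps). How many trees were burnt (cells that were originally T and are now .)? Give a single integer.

Step 1: +5 fires, +2 burnt (F count now 5)
Step 2: +7 fires, +5 burnt (F count now 7)
Step 3: +5 fires, +7 burnt (F count now 5)
Step 4: +2 fires, +5 burnt (F count now 2)
Step 5: +1 fires, +2 burnt (F count now 1)
Step 6: +0 fires, +1 burnt (F count now 0)
Fire out after step 6
Initially T: 21, now '.': 29
Total burnt (originally-T cells now '.'): 20

Answer: 20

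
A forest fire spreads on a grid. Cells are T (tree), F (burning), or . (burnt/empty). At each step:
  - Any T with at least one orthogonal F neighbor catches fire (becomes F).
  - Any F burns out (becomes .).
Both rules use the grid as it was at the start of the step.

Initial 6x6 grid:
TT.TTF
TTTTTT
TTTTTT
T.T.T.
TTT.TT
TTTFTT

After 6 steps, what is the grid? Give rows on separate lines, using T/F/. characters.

Step 1: 4 trees catch fire, 2 burn out
  TT.TF.
  TTTTTF
  TTTTTT
  T.T.T.
  TTT.TT
  TTF.FT
Step 2: 7 trees catch fire, 4 burn out
  TT.F..
  TTTTF.
  TTTTTF
  T.T.T.
  TTF.FT
  TF...F
Step 3: 7 trees catch fire, 7 burn out
  TT....
  TTTF..
  TTTTF.
  T.F.F.
  TF...F
  F.....
Step 4: 4 trees catch fire, 7 burn out
  TT....
  TTF...
  TTFF..
  T.....
  F.....
  ......
Step 5: 3 trees catch fire, 4 burn out
  TT....
  TF....
  TF....
  F.....
  ......
  ......
Step 6: 3 trees catch fire, 3 burn out
  TF....
  F.....
  F.....
  ......
  ......
  ......

TF....
F.....
F.....
......
......
......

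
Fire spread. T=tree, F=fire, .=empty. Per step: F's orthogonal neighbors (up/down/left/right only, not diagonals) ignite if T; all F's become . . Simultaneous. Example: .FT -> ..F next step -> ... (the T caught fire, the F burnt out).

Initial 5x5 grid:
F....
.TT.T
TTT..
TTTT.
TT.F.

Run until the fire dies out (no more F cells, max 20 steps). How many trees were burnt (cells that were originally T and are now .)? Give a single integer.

Answer: 11

Derivation:
Step 1: +1 fires, +2 burnt (F count now 1)
Step 2: +1 fires, +1 burnt (F count now 1)
Step 3: +2 fires, +1 burnt (F count now 2)
Step 4: +4 fires, +2 burnt (F count now 4)
Step 5: +3 fires, +4 burnt (F count now 3)
Step 6: +0 fires, +3 burnt (F count now 0)
Fire out after step 6
Initially T: 12, now '.': 24
Total burnt (originally-T cells now '.'): 11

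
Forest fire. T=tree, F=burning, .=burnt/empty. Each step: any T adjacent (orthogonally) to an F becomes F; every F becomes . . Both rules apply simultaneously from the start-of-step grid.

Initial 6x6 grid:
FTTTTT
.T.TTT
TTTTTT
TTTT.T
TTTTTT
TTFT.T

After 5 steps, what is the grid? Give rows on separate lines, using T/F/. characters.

Step 1: 4 trees catch fire, 2 burn out
  .FTTTT
  .T.TTT
  TTTTTT
  TTTT.T
  TTFTTT
  TF.F.T
Step 2: 6 trees catch fire, 4 burn out
  ..FTTT
  .F.TTT
  TTTTTT
  TTFT.T
  TF.FTT
  F....T
Step 3: 7 trees catch fire, 6 burn out
  ...FTT
  ...TTT
  TFFTTT
  TF.F.T
  F...FT
  .....T
Step 4: 6 trees catch fire, 7 burn out
  ....FT
  ...FTT
  F..FTT
  F....T
  .....F
  .....T
Step 5: 5 trees catch fire, 6 burn out
  .....F
  ....FT
  ....FT
  .....F
  ......
  .....F

.....F
....FT
....FT
.....F
......
.....F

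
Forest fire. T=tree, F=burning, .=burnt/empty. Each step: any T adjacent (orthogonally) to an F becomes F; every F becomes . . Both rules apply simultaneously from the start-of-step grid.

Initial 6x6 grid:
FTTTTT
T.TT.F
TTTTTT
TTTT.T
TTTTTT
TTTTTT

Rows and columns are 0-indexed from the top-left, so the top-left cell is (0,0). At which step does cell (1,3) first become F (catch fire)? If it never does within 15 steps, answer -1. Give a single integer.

Step 1: cell (1,3)='T' (+4 fires, +2 burnt)
Step 2: cell (1,3)='T' (+5 fires, +4 burnt)
Step 3: cell (1,3)='T' (+6 fires, +5 burnt)
Step 4: cell (1,3)='F' (+7 fires, +6 burnt)
  -> target ignites at step 4
Step 5: cell (1,3)='.' (+5 fires, +7 burnt)
Step 6: cell (1,3)='.' (+3 fires, +5 burnt)
Step 7: cell (1,3)='.' (+1 fires, +3 burnt)
Step 8: cell (1,3)='.' (+0 fires, +1 burnt)
  fire out at step 8

4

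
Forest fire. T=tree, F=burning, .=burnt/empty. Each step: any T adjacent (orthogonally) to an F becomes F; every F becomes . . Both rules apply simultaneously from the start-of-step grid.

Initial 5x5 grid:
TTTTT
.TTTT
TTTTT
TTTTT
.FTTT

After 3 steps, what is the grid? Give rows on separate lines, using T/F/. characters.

Step 1: 2 trees catch fire, 1 burn out
  TTTTT
  .TTTT
  TTTTT
  TFTTT
  ..FTT
Step 2: 4 trees catch fire, 2 burn out
  TTTTT
  .TTTT
  TFTTT
  F.FTT
  ...FT
Step 3: 5 trees catch fire, 4 burn out
  TTTTT
  .FTTT
  F.FTT
  ...FT
  ....F

TTTTT
.FTTT
F.FTT
...FT
....F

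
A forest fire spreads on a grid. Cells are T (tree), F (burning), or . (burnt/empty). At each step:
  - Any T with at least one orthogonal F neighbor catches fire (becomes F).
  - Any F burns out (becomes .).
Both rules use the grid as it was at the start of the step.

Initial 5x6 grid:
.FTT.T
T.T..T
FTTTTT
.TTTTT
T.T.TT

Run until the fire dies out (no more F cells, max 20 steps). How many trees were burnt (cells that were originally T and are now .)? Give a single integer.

Step 1: +3 fires, +2 burnt (F count now 3)
Step 2: +4 fires, +3 burnt (F count now 4)
Step 3: +2 fires, +4 burnt (F count now 2)
Step 4: +3 fires, +2 burnt (F count now 3)
Step 5: +2 fires, +3 burnt (F count now 2)
Step 6: +3 fires, +2 burnt (F count now 3)
Step 7: +2 fires, +3 burnt (F count now 2)
Step 8: +0 fires, +2 burnt (F count now 0)
Fire out after step 8
Initially T: 20, now '.': 29
Total burnt (originally-T cells now '.'): 19

Answer: 19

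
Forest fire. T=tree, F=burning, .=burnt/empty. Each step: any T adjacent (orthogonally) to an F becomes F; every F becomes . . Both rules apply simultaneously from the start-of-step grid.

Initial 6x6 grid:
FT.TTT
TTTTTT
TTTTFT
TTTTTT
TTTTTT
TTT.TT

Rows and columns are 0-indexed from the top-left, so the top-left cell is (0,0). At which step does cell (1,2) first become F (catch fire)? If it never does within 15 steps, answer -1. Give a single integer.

Step 1: cell (1,2)='T' (+6 fires, +2 burnt)
Step 2: cell (1,2)='T' (+9 fires, +6 burnt)
Step 3: cell (1,2)='F' (+9 fires, +9 burnt)
  -> target ignites at step 3
Step 4: cell (1,2)='.' (+4 fires, +9 burnt)
Step 5: cell (1,2)='.' (+3 fires, +4 burnt)
Step 6: cell (1,2)='.' (+1 fires, +3 burnt)
Step 7: cell (1,2)='.' (+0 fires, +1 burnt)
  fire out at step 7

3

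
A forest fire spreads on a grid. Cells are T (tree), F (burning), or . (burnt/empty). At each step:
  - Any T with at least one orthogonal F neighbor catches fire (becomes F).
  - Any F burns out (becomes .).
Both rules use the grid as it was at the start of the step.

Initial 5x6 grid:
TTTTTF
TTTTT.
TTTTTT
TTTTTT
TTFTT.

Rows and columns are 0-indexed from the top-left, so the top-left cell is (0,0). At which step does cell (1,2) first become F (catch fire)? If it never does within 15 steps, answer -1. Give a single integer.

Step 1: cell (1,2)='T' (+4 fires, +2 burnt)
Step 2: cell (1,2)='T' (+7 fires, +4 burnt)
Step 3: cell (1,2)='F' (+8 fires, +7 burnt)
  -> target ignites at step 3
Step 4: cell (1,2)='.' (+5 fires, +8 burnt)
Step 5: cell (1,2)='.' (+2 fires, +5 burnt)
Step 6: cell (1,2)='.' (+0 fires, +2 burnt)
  fire out at step 6

3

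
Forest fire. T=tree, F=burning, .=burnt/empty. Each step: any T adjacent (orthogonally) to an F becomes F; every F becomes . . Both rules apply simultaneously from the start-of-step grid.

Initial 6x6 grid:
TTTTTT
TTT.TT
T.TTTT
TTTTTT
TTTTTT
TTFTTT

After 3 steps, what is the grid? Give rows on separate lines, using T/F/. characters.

Step 1: 3 trees catch fire, 1 burn out
  TTTTTT
  TTT.TT
  T.TTTT
  TTTTTT
  TTFTTT
  TF.FTT
Step 2: 5 trees catch fire, 3 burn out
  TTTTTT
  TTT.TT
  T.TTTT
  TTFTTT
  TF.FTT
  F...FT
Step 3: 6 trees catch fire, 5 burn out
  TTTTTT
  TTT.TT
  T.FTTT
  TF.FTT
  F...FT
  .....F

TTTTTT
TTT.TT
T.FTTT
TF.FTT
F...FT
.....F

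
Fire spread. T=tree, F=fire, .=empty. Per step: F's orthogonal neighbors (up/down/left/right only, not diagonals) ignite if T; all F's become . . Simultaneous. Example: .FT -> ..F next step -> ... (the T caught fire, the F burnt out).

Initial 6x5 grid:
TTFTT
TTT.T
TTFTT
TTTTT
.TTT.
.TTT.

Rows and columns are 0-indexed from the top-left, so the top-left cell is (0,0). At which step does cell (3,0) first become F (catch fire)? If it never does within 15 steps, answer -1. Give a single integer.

Step 1: cell (3,0)='T' (+6 fires, +2 burnt)
Step 2: cell (3,0)='T' (+8 fires, +6 burnt)
Step 3: cell (3,0)='F' (+7 fires, +8 burnt)
  -> target ignites at step 3
Step 4: cell (3,0)='.' (+2 fires, +7 burnt)
Step 5: cell (3,0)='.' (+0 fires, +2 burnt)
  fire out at step 5

3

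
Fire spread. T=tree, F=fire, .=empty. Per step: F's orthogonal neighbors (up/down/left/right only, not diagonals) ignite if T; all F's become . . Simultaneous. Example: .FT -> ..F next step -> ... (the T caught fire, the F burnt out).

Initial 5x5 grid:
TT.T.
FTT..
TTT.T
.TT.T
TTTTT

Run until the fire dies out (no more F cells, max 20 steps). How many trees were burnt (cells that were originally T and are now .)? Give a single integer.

Answer: 16

Derivation:
Step 1: +3 fires, +1 burnt (F count now 3)
Step 2: +3 fires, +3 burnt (F count now 3)
Step 3: +2 fires, +3 burnt (F count now 2)
Step 4: +2 fires, +2 burnt (F count now 2)
Step 5: +2 fires, +2 burnt (F count now 2)
Step 6: +1 fires, +2 burnt (F count now 1)
Step 7: +1 fires, +1 burnt (F count now 1)
Step 8: +1 fires, +1 burnt (F count now 1)
Step 9: +1 fires, +1 burnt (F count now 1)
Step 10: +0 fires, +1 burnt (F count now 0)
Fire out after step 10
Initially T: 17, now '.': 24
Total burnt (originally-T cells now '.'): 16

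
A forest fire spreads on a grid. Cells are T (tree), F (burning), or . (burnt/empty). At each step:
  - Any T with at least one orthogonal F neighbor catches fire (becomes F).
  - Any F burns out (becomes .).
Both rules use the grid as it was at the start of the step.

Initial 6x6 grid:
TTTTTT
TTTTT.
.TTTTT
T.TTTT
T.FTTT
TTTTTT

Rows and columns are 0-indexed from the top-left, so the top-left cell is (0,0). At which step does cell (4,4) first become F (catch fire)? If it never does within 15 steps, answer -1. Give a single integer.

Step 1: cell (4,4)='T' (+3 fires, +1 burnt)
Step 2: cell (4,4)='F' (+5 fires, +3 burnt)
  -> target ignites at step 2
Step 3: cell (4,4)='.' (+7 fires, +5 burnt)
Step 4: cell (4,4)='.' (+7 fires, +7 burnt)
Step 5: cell (4,4)='.' (+6 fires, +7 burnt)
Step 6: cell (4,4)='.' (+2 fires, +6 burnt)
Step 7: cell (4,4)='.' (+1 fires, +2 burnt)
Step 8: cell (4,4)='.' (+0 fires, +1 burnt)
  fire out at step 8

2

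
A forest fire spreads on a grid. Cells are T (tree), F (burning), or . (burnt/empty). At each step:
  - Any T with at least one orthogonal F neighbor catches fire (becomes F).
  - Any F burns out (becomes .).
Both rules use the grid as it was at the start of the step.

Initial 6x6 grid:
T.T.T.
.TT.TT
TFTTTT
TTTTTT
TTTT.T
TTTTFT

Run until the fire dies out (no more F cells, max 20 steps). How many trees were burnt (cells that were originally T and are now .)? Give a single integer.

Answer: 27

Derivation:
Step 1: +6 fires, +2 burnt (F count now 6)
Step 2: +8 fires, +6 burnt (F count now 8)
Step 3: +7 fires, +8 burnt (F count now 7)
Step 4: +4 fires, +7 burnt (F count now 4)
Step 5: +2 fires, +4 burnt (F count now 2)
Step 6: +0 fires, +2 burnt (F count now 0)
Fire out after step 6
Initially T: 28, now '.': 35
Total burnt (originally-T cells now '.'): 27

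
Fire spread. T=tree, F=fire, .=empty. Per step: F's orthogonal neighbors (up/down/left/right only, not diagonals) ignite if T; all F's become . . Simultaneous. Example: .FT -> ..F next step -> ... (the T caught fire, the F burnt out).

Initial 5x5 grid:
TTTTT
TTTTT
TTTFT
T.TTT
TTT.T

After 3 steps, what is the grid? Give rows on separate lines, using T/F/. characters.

Step 1: 4 trees catch fire, 1 burn out
  TTTTT
  TTTFT
  TTF.F
  T.TFT
  TTT.T
Step 2: 6 trees catch fire, 4 burn out
  TTTFT
  TTF.F
  TF...
  T.F.F
  TTT.T
Step 3: 6 trees catch fire, 6 burn out
  TTF.F
  TF...
  F....
  T....
  TTF.F

TTF.F
TF...
F....
T....
TTF.F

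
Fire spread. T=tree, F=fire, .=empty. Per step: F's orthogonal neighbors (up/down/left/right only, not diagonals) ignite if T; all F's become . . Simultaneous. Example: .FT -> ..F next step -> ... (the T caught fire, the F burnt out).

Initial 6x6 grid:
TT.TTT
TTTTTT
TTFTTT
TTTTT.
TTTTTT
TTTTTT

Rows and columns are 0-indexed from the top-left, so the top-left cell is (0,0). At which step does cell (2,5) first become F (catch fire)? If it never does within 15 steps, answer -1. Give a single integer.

Step 1: cell (2,5)='T' (+4 fires, +1 burnt)
Step 2: cell (2,5)='T' (+7 fires, +4 burnt)
Step 3: cell (2,5)='F' (+10 fires, +7 burnt)
  -> target ignites at step 3
Step 4: cell (2,5)='.' (+7 fires, +10 burnt)
Step 5: cell (2,5)='.' (+4 fires, +7 burnt)
Step 6: cell (2,5)='.' (+1 fires, +4 burnt)
Step 7: cell (2,5)='.' (+0 fires, +1 burnt)
  fire out at step 7

3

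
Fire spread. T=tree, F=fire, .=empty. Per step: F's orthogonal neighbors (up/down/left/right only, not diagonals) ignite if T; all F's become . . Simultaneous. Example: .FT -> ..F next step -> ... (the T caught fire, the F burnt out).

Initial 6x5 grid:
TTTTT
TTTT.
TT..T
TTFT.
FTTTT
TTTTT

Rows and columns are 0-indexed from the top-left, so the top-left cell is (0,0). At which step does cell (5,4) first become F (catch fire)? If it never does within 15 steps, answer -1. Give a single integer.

Step 1: cell (5,4)='T' (+6 fires, +2 burnt)
Step 2: cell (5,4)='T' (+5 fires, +6 burnt)
Step 3: cell (5,4)='T' (+4 fires, +5 burnt)
Step 4: cell (5,4)='F' (+4 fires, +4 burnt)
  -> target ignites at step 4
Step 5: cell (5,4)='.' (+2 fires, +4 burnt)
Step 6: cell (5,4)='.' (+1 fires, +2 burnt)
Step 7: cell (5,4)='.' (+1 fires, +1 burnt)
Step 8: cell (5,4)='.' (+0 fires, +1 burnt)
  fire out at step 8

4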